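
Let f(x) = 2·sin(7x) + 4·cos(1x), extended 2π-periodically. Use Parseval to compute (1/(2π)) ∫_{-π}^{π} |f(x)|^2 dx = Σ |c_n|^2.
Σ |c_n|^2 = 10

Expand |f|^2 and use orthogonality of {sin(nx), cos(mx)} on [-π, π]:
  ∫_{-π}^{π} sin(nx)^2 dx = π, ∫ cos(mx)^2 dx = π, and cross terms integrate to 0.
So ∫_{-π}^{π} f(x)^2 dx = 2^2 · π + 4^2 · π = (4 + 16)π.
Divide by 2π: (4 + 16)/2 = 10.
By Parseval, this equals Σ |c_n|^2.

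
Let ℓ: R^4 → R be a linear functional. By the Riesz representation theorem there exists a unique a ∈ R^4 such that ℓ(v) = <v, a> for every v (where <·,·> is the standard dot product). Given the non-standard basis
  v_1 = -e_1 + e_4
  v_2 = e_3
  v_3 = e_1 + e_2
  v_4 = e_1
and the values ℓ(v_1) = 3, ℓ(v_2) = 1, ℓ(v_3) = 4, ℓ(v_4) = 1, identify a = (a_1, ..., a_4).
a = (1, 3, 1, 4)

Write a = (a_1, ..., a_4) in the standard basis. For each basis vector v_i, ℓ(v_i) = <v_i, a> is a linear equation in the a_j's. Collect the n equations into a matrix system V a = ℓ, where row i of V is v_i (expressed in the standard basis). Since V is invertible (lower-triangular with 1s on the diagonal, up to permutation), solve by back-substitution:
  V =
[[-1, 0, 0, 1],
 [0, 0, 1, 0],
 [1, 1, 0, 0],
 [1, 0, 0, 0]]
  V a = (3, 1, 4, 1)
Solving gives a = (1, 3, 1, 4).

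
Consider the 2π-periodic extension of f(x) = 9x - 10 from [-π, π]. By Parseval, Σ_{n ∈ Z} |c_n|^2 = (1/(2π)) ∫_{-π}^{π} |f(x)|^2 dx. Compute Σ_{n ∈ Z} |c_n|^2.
Σ |c_n|^2 = 27π^2 + 100

Expand and integrate term by term over [-π, π]:
  ∫ (9x)^2 dx = 81·(2π^3/3); ∫ 2·9·(-10)·x dx = 0 (odd integrand); ∫ (-10)^2 dx = 100·2π.
So (1/(2π)) ∫_{-π}^{π} (9x - 10)^2 dx = 81π^2/3 + 100 = 27π^2 + 100.
Parseval ⇒ Σ |c_n|^2 = 27π^2 + 100.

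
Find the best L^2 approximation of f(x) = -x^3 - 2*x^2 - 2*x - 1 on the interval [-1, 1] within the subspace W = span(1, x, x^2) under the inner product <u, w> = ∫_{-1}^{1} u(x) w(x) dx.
g(x) = -2*x^2 - 13*x/5 - 1

The best approximation g ∈ W is the orthogonal projection of f onto W. Writing g = a_0 + a_1 x + a_2 x^2, the coefficients solve the normal equations G · a = b where
  G_{ij} = <φ_i, φ_j> and b_i = <f, φ_i>, with φ_0 = 1, φ_1 = x, φ_2 = x^2.
G =
  [2, 0, 2/3]
  [0, 2/3, 0]
  [2/3, 0, 2/5],
b = (-10/3, -26/15, -22/15).
Solving gives a_0 = -1, a_1 = -13/5, a_2 = -2, so
  g(x) = -2*x^2 - 13*x/5 - 1.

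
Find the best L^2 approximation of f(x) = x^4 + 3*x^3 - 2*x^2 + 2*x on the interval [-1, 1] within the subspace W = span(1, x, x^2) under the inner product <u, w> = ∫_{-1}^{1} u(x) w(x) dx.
g(x) = -8*x^2/7 + 19*x/5 - 3/35

The best approximation g ∈ W is the orthogonal projection of f onto W. Writing g = a_0 + a_1 x + a_2 x^2, the coefficients solve the normal equations G · a = b where
  G_{ij} = <φ_i, φ_j> and b_i = <f, φ_i>, with φ_0 = 1, φ_1 = x, φ_2 = x^2.
G =
  [2, 0, 2/3]
  [0, 2/3, 0]
  [2/3, 0, 2/5],
b = (-14/15, 38/15, -18/35).
Solving gives a_0 = -3/35, a_1 = 19/5, a_2 = -8/7, so
  g(x) = -8*x^2/7 + 19*x/5 - 3/35.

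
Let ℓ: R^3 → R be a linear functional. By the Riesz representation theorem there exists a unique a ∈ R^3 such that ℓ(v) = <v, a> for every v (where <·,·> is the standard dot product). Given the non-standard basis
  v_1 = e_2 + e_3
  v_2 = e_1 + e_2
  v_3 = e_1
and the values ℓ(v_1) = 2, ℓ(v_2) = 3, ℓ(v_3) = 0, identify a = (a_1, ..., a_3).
a = (0, 3, -1)

Write a = (a_1, ..., a_3) in the standard basis. For each basis vector v_i, ℓ(v_i) = <v_i, a> is a linear equation in the a_j's. Collect the n equations into a matrix system V a = ℓ, where row i of V is v_i (expressed in the standard basis). Since V is invertible (lower-triangular with 1s on the diagonal, up to permutation), solve by back-substitution:
  V =
[[0, 1, 1],
 [1, 1, 0],
 [1, 0, 0]]
  V a = (2, 3, 0)
Solving gives a = (0, 3, -1).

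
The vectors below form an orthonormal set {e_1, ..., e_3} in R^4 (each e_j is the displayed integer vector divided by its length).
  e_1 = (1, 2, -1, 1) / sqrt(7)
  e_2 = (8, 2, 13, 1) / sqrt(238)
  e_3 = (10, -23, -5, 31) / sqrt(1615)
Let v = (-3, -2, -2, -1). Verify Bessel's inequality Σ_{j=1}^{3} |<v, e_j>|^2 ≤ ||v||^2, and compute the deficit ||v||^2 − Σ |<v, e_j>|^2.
Σ |<v, e_j>|^2 = 679/38; ||v||^2 = 18; deficit = 5/38

Write each e_j = u_j / sqrt(<u_j, u_j>) where u_j is the displayed integer vector. Then <v, e_j> = <v, u_j> / sqrt(<u_j, u_j>), so |<v, e_j>|^2 = <v, u_j>^2 / <u_j, u_j>.
Coefficients: <v, e_1> = -6/sqrt(7), <v, e_2> = -55/sqrt(238), <v, e_3> = -5/sqrt(1615).
Square and sum: Σ |<v, e_j>|^2 = 679/38.
Compute ||v||^2 = v·v = 18.
Deficit = 18 − 679/38 = 5/38 ≥ 0, confirming Bessel's inequality. (The deficit equals ||v − Σ <v,e_j> e_j||^2, the squared distance from v to span{e_j}.)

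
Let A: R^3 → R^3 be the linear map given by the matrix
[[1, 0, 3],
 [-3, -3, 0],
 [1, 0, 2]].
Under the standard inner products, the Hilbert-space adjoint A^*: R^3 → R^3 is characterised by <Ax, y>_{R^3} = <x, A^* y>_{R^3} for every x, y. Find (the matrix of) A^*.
A^* = A^T =
[[1, -3, 1],
 [0, -3, 0],
 [3, 0, 2]]

For real matrices with standard dot products, the defining identity <Ax, y> = <x, A^* y> gives (Ax)^T y = x^T (A^*) y, i.e. x^T A^T y = x^T (A^*) y. Since this holds for all x, y, we must have A^* = A^T. Therefore
A^* =
[[1, -3, 1],
 [0, -3, 0],
 [3, 0, 2]].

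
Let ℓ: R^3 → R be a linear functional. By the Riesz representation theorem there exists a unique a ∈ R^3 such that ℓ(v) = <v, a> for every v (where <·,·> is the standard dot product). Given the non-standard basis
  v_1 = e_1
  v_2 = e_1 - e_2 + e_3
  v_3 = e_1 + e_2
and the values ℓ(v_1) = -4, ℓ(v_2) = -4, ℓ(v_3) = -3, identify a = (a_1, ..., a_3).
a = (-4, 1, 1)

Write a = (a_1, ..., a_3) in the standard basis. For each basis vector v_i, ℓ(v_i) = <v_i, a> is a linear equation in the a_j's. Collect the n equations into a matrix system V a = ℓ, where row i of V is v_i (expressed in the standard basis). Since V is invertible (lower-triangular with 1s on the diagonal, up to permutation), solve by back-substitution:
  V =
[[1, 0, 0],
 [1, -1, 1],
 [1, 1, 0]]
  V a = (-4, -4, -3)
Solving gives a = (-4, 1, 1).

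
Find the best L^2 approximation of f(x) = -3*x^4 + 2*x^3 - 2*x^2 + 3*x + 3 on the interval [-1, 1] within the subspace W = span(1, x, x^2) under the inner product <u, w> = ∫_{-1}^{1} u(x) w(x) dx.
g(x) = -32*x^2/7 + 21*x/5 + 114/35

The best approximation g ∈ W is the orthogonal projection of f onto W. Writing g = a_0 + a_1 x + a_2 x^2, the coefficients solve the normal equations G · a = b where
  G_{ij} = <φ_i, φ_j> and b_i = <f, φ_i>, with φ_0 = 1, φ_1 = x, φ_2 = x^2.
G =
  [2, 0, 2/3]
  [0, 2/3, 0]
  [2/3, 0, 2/5],
b = (52/15, 14/5, 12/35).
Solving gives a_0 = 114/35, a_1 = 21/5, a_2 = -32/7, so
  g(x) = -32*x^2/7 + 21*x/5 + 114/35.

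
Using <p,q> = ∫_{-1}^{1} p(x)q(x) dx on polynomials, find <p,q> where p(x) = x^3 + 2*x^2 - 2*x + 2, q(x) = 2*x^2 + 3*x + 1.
<p,q> = 34/5

Expand the product: p(x)·q(x) = 2*x^5 + 7*x^4 + 3*x^3 + 4*x + 2.
∫_{-1}^{1} of each monomial x^k gives [2/(k+1) if k even, 0 if k odd]. Integrating term-by-term (or equivalently evaluating the antiderivative F(x) = x^6/3 + 7*x^5/5 + 3*x^4/4 + 2*x^2 + 2*x at the endpoints):
  F(1) − F(−1) = 389/60 − (-19/60) = 34/5.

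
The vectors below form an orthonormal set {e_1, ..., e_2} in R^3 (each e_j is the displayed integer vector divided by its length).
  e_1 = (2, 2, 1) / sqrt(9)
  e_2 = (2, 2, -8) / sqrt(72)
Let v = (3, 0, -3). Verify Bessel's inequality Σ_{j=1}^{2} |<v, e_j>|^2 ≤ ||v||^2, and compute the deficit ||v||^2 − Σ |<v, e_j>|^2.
Σ |<v, e_j>|^2 = 27/2; ||v||^2 = 18; deficit = 9/2

Write each e_j = u_j / sqrt(<u_j, u_j>) where u_j is the displayed integer vector. Then <v, e_j> = <v, u_j> / sqrt(<u_j, u_j>), so |<v, e_j>|^2 = <v, u_j>^2 / <u_j, u_j>.
Coefficients: <v, e_1> = 3/sqrt(9), <v, e_2> = 30/sqrt(72).
Square and sum: Σ |<v, e_j>|^2 = 27/2.
Compute ||v||^2 = v·v = 18.
Deficit = 18 − 27/2 = 9/2 ≥ 0, confirming Bessel's inequality. (The deficit equals ||v − Σ <v,e_j> e_j||^2, the squared distance from v to span{e_j}.)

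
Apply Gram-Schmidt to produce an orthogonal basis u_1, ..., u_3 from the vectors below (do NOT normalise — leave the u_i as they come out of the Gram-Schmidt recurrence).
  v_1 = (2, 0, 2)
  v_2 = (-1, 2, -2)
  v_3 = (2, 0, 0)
Orthogonal basis:
  u_1 = (2, 0, 2)
  u_2 = (1/2, 2, -1/2)
  u_3 = (8/9, -4/9, -8/9)

Apply the Gram-Schmidt recurrence
  u_1 = v_1
  u_i = v_i − Σ_{j<i} ((v_i · u_j) / (u_j · u_j)) · u_j.

Step by step this gives:
  u_1 = (2, 0, 2)
  u_2 = (1/2, 2, -1/2)
  u_3 = (8/9, -4/9, -8/9)

Orthogonality check:
  u_2 · u_1 = 0 (should be 0)
  u_3 · u_1 = 0 (should be 0)
  u_3 · u_2 = 0 (should be 0)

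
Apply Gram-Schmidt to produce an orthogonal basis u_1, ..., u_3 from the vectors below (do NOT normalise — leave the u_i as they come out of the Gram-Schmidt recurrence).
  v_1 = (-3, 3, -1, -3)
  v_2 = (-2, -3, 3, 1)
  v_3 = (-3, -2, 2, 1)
Orthogonal basis:
  u_1 = (-3, 3, -1, -3)
  u_2 = (-83/28, -57/28, 75/28, 1/28)
  u_3 = (-286/563, 41/563, -291/563, 424/563)

Apply the Gram-Schmidt recurrence
  u_1 = v_1
  u_i = v_i − Σ_{j<i} ((v_i · u_j) / (u_j · u_j)) · u_j.

Step by step this gives:
  u_1 = (-3, 3, -1, -3)
  u_2 = (-83/28, -57/28, 75/28, 1/28)
  u_3 = (-286/563, 41/563, -291/563, 424/563)

Orthogonality check:
  u_2 · u_1 = 0 (should be 0)
  u_3 · u_1 = 0 (should be 0)
  u_3 · u_2 = 0 (should be 0)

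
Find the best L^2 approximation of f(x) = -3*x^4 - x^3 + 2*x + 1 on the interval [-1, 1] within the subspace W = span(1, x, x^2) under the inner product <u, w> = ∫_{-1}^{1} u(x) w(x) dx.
g(x) = -18*x^2/7 + 7*x/5 + 44/35

The best approximation g ∈ W is the orthogonal projection of f onto W. Writing g = a_0 + a_1 x + a_2 x^2, the coefficients solve the normal equations G · a = b where
  G_{ij} = <φ_i, φ_j> and b_i = <f, φ_i>, with φ_0 = 1, φ_1 = x, φ_2 = x^2.
G =
  [2, 0, 2/3]
  [0, 2/3, 0]
  [2/3, 0, 2/5],
b = (4/5, 14/15, -4/21).
Solving gives a_0 = 44/35, a_1 = 7/5, a_2 = -18/7, so
  g(x) = -18*x^2/7 + 7*x/5 + 44/35.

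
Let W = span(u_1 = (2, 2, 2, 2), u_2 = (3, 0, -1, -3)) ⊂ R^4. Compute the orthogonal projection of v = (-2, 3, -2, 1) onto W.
proj_W(v) = (-91/75, -7/75, 7/25, 77/75)

Set up U = [u_1 | ... | u_2] ∈ R^(4×2). The projector onto W = col(U) is P = U (U^T U)^(-1) U^T.
Compute U^T U =
  [16, -2]
  [-2, 19],
and U^T v = (0, -7).
Solve U^T U · c = U^T v for the coefficients: c = (-7/150, -28/75). The projection is proj_W(v) = U c.
Check: (v - proj_W(v)) · u_1 = 0  (should be 0).
Check: (v - proj_W(v)) · u_2 = 0  (should be 0).
Result: proj_W(v) = (-91/75, -7/75, 7/25, 77/75).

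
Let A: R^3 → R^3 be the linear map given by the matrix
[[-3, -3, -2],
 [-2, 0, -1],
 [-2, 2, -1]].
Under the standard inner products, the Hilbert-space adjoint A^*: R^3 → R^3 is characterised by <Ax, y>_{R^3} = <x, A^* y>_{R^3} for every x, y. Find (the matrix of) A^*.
A^* = A^T =
[[-3, -2, -2],
 [-3, 0, 2],
 [-2, -1, -1]]

For real matrices with standard dot products, the defining identity <Ax, y> = <x, A^* y> gives (Ax)^T y = x^T (A^*) y, i.e. x^T A^T y = x^T (A^*) y. Since this holds for all x, y, we must have A^* = A^T. Therefore
A^* =
[[-3, -2, -2],
 [-3, 0, 2],
 [-2, -1, -1]].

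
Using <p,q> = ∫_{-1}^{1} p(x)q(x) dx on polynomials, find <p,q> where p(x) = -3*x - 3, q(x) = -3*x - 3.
<p,q> = 24

Expand the product: p(x)·q(x) = 9*x^2 + 18*x + 9.
∫_{-1}^{1} of each monomial x^k gives [2/(k+1) if k even, 0 if k odd]. Integrating term-by-term (or equivalently evaluating the antiderivative F(x) = 3*x^3 + 9*x^2 + 9*x at the endpoints):
  F(1) − F(−1) = 21 − (-3) = 24.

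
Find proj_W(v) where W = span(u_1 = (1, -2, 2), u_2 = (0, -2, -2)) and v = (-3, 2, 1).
proj_W(v) = (-5/9, 47/18, 7/18)

Set up U = [u_1 | ... | u_2] ∈ R^(3×2). The projector onto W = col(U) is P = U (U^T U)^(-1) U^T.
Compute U^T U =
  [9, 0]
  [0, 8],
and U^T v = (-5, -6).
Solve U^T U · c = U^T v for the coefficients: c = (-5/9, -3/4). The projection is proj_W(v) = U c.
Check: (v - proj_W(v)) · u_1 = 0  (should be 0).
Check: (v - proj_W(v)) · u_2 = 0  (should be 0).
Result: proj_W(v) = (-5/9, 47/18, 7/18).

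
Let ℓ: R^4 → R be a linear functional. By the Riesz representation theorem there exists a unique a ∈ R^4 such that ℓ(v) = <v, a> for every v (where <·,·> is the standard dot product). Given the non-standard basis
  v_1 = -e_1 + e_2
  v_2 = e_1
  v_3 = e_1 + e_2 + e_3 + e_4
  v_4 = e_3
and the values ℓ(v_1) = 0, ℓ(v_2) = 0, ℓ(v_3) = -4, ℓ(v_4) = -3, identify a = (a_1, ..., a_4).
a = (0, 0, -3, -1)

Write a = (a_1, ..., a_4) in the standard basis. For each basis vector v_i, ℓ(v_i) = <v_i, a> is a linear equation in the a_j's. Collect the n equations into a matrix system V a = ℓ, where row i of V is v_i (expressed in the standard basis). Since V is invertible (lower-triangular with 1s on the diagonal, up to permutation), solve by back-substitution:
  V =
[[-1, 1, 0, 0],
 [1, 0, 0, 0],
 [1, 1, 1, 1],
 [0, 0, 1, 0]]
  V a = (0, 0, -4, -3)
Solving gives a = (0, 0, -3, -1).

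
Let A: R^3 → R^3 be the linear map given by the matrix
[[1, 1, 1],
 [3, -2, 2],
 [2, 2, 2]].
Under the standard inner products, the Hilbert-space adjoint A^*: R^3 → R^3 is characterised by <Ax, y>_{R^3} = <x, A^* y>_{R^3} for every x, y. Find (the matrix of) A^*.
A^* = A^T =
[[1, 3, 2],
 [1, -2, 2],
 [1, 2, 2]]

For real matrices with standard dot products, the defining identity <Ax, y> = <x, A^* y> gives (Ax)^T y = x^T (A^*) y, i.e. x^T A^T y = x^T (A^*) y. Since this holds for all x, y, we must have A^* = A^T. Therefore
A^* =
[[1, 3, 2],
 [1, -2, 2],
 [1, 2, 2]].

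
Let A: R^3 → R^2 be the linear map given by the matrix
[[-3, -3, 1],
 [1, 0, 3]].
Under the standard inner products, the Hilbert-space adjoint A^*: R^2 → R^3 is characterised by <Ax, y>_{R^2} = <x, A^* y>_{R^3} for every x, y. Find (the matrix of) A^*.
A^* = A^T =
[[-3, 1],
 [-3, 0],
 [1, 3]]

For real matrices with standard dot products, the defining identity <Ax, y> = <x, A^* y> gives (Ax)^T y = x^T (A^*) y, i.e. x^T A^T y = x^T (A^*) y. Since this holds for all x, y, we must have A^* = A^T. Therefore
A^* =
[[-3, 1],
 [-3, 0],
 [1, 3]].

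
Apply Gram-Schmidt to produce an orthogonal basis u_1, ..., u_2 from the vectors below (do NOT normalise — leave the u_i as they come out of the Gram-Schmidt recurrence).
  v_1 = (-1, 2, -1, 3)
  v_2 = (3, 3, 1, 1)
Orthogonal basis:
  u_1 = (-1, 2, -1, 3)
  u_2 = (10/3, 7/3, 4/3, 0)

Apply the Gram-Schmidt recurrence
  u_1 = v_1
  u_i = v_i − Σ_{j<i} ((v_i · u_j) / (u_j · u_j)) · u_j.

Step by step this gives:
  u_1 = (-1, 2, -1, 3)
  u_2 = (10/3, 7/3, 4/3, 0)

Orthogonality check:
  u_2 · u_1 = 0 (should be 0)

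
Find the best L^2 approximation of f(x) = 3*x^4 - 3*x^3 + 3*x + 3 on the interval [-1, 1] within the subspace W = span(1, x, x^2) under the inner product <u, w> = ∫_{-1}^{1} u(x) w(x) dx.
g(x) = 18*x^2/7 + 6*x/5 + 96/35

The best approximation g ∈ W is the orthogonal projection of f onto W. Writing g = a_0 + a_1 x + a_2 x^2, the coefficients solve the normal equations G · a = b where
  G_{ij} = <φ_i, φ_j> and b_i = <f, φ_i>, with φ_0 = 1, φ_1 = x, φ_2 = x^2.
G =
  [2, 0, 2/3]
  [0, 2/3, 0]
  [2/3, 0, 2/5],
b = (36/5, 4/5, 20/7).
Solving gives a_0 = 96/35, a_1 = 6/5, a_2 = 18/7, so
  g(x) = 18*x^2/7 + 6*x/5 + 96/35.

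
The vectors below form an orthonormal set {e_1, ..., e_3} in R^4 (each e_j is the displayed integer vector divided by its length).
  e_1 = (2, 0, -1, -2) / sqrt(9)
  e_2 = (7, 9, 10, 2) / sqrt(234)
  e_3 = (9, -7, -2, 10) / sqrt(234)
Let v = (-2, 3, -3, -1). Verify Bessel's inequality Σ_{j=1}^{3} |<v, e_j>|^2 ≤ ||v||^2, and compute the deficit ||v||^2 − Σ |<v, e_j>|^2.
Σ |<v, e_j>|^2 = 86/9; ||v||^2 = 23; deficit = 121/9

Write each e_j = u_j / sqrt(<u_j, u_j>) where u_j is the displayed integer vector. Then <v, e_j> = <v, u_j> / sqrt(<u_j, u_j>), so |<v, e_j>|^2 = <v, u_j>^2 / <u_j, u_j>.
Coefficients: <v, e_1> = 1/sqrt(9), <v, e_2> = -19/sqrt(234), <v, e_3> = -43/sqrt(234).
Square and sum: Σ |<v, e_j>|^2 = 86/9.
Compute ||v||^2 = v·v = 23.
Deficit = 23 − 86/9 = 121/9 ≥ 0, confirming Bessel's inequality. (The deficit equals ||v − Σ <v,e_j> e_j||^2, the squared distance from v to span{e_j}.)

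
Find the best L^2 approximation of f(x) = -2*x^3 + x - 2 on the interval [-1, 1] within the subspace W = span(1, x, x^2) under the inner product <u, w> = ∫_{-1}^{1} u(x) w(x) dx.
g(x) = -x/5 - 2

The best approximation g ∈ W is the orthogonal projection of f onto W. Writing g = a_0 + a_1 x + a_2 x^2, the coefficients solve the normal equations G · a = b where
  G_{ij} = <φ_i, φ_j> and b_i = <f, φ_i>, with φ_0 = 1, φ_1 = x, φ_2 = x^2.
G =
  [2, 0, 2/3]
  [0, 2/3, 0]
  [2/3, 0, 2/5],
b = (-4, -2/15, -4/3).
Solving gives a_0 = -2, a_1 = -1/5, a_2 = 0, so
  g(x) = -x/5 - 2.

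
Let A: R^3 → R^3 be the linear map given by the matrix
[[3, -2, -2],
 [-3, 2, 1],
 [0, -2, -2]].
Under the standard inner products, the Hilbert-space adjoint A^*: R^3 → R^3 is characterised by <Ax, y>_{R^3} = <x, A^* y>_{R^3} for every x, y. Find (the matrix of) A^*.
A^* = A^T =
[[3, -3, 0],
 [-2, 2, -2],
 [-2, 1, -2]]

For real matrices with standard dot products, the defining identity <Ax, y> = <x, A^* y> gives (Ax)^T y = x^T (A^*) y, i.e. x^T A^T y = x^T (A^*) y. Since this holds for all x, y, we must have A^* = A^T. Therefore
A^* =
[[3, -3, 0],
 [-2, 2, -2],
 [-2, 1, -2]].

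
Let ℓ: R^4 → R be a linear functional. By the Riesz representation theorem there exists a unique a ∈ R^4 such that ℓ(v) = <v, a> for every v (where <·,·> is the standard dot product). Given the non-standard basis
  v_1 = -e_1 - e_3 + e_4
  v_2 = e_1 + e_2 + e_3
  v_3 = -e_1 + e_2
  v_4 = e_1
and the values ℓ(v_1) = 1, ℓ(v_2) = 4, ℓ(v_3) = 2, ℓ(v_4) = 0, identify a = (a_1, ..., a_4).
a = (0, 2, 2, 3)

Write a = (a_1, ..., a_4) in the standard basis. For each basis vector v_i, ℓ(v_i) = <v_i, a> is a linear equation in the a_j's. Collect the n equations into a matrix system V a = ℓ, where row i of V is v_i (expressed in the standard basis). Since V is invertible (lower-triangular with 1s on the diagonal, up to permutation), solve by back-substitution:
  V =
[[-1, 0, -1, 1],
 [1, 1, 1, 0],
 [-1, 1, 0, 0],
 [1, 0, 0, 0]]
  V a = (1, 4, 2, 0)
Solving gives a = (0, 2, 2, 3).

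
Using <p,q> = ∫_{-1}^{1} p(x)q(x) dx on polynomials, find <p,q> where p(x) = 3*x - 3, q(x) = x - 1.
<p,q> = 8

Expand the product: p(x)·q(x) = 3*x^2 - 6*x + 3.
∫_{-1}^{1} of each monomial x^k gives [2/(k+1) if k even, 0 if k odd]. Integrating term-by-term (or equivalently evaluating the antiderivative F(x) = x^3 - 3*x^2 + 3*x at the endpoints):
  F(1) − F(−1) = 1 − (-7) = 8.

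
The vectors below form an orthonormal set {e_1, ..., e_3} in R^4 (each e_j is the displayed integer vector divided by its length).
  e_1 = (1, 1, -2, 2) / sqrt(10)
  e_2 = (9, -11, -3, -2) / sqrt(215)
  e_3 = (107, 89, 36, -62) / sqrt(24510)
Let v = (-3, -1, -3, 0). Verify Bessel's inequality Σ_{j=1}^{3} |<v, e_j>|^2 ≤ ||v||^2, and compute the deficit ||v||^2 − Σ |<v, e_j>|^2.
Σ |<v, e_j>|^2 = 3299/285; ||v||^2 = 19; deficit = 2116/285

Write each e_j = u_j / sqrt(<u_j, u_j>) where u_j is the displayed integer vector. Then <v, e_j> = <v, u_j> / sqrt(<u_j, u_j>), so |<v, e_j>|^2 = <v, u_j>^2 / <u_j, u_j>.
Coefficients: <v, e_1> = 2/sqrt(10), <v, e_2> = -7/sqrt(215), <v, e_3> = -518/sqrt(24510).
Square and sum: Σ |<v, e_j>|^2 = 3299/285.
Compute ||v||^2 = v·v = 19.
Deficit = 19 − 3299/285 = 2116/285 ≥ 0, confirming Bessel's inequality. (The deficit equals ||v − Σ <v,e_j> e_j||^2, the squared distance from v to span{e_j}.)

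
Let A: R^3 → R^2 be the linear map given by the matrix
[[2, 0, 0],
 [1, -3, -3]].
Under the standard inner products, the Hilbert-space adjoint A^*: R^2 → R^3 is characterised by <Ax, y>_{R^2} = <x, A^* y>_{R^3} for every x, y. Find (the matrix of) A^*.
A^* = A^T =
[[2, 1],
 [0, -3],
 [0, -3]]

For real matrices with standard dot products, the defining identity <Ax, y> = <x, A^* y> gives (Ax)^T y = x^T (A^*) y, i.e. x^T A^T y = x^T (A^*) y. Since this holds for all x, y, we must have A^* = A^T. Therefore
A^* =
[[2, 1],
 [0, -3],
 [0, -3]].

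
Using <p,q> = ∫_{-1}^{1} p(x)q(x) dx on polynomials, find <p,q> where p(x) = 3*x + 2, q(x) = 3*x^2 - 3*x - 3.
<p,q> = -14

Expand the product: p(x)·q(x) = 9*x^3 - 3*x^2 - 15*x - 6.
∫_{-1}^{1} of each monomial x^k gives [2/(k+1) if k even, 0 if k odd]. Integrating term-by-term (or equivalently evaluating the antiderivative F(x) = 9*x^4/4 - x^3 - 15*x^2/2 - 6*x at the endpoints):
  F(1) − F(−1) = -49/4 − (7/4) = -14.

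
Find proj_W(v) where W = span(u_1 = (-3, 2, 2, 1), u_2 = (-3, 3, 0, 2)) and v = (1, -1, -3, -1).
proj_W(v) = (204/107, -76/107, -256/107, -8/107)

Set up U = [u_1 | ... | u_2] ∈ R^(4×2). The projector onto W = col(U) is P = U (U^T U)^(-1) U^T.
Compute U^T U =
  [18, 17]
  [17, 22],
and U^T v = (-12, -8).
Solve U^T U · c = U^T v for the coefficients: c = (-128/107, 60/107). The projection is proj_W(v) = U c.
Check: (v - proj_W(v)) · u_1 = 0  (should be 0).
Check: (v - proj_W(v)) · u_2 = 0  (should be 0).
Result: proj_W(v) = (204/107, -76/107, -256/107, -8/107).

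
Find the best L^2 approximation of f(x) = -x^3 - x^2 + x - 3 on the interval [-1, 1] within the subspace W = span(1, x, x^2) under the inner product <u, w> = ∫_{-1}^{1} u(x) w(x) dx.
g(x) = -x^2 + 2*x/5 - 3

The best approximation g ∈ W is the orthogonal projection of f onto W. Writing g = a_0 + a_1 x + a_2 x^2, the coefficients solve the normal equations G · a = b where
  G_{ij} = <φ_i, φ_j> and b_i = <f, φ_i>, with φ_0 = 1, φ_1 = x, φ_2 = x^2.
G =
  [2, 0, 2/3]
  [0, 2/3, 0]
  [2/3, 0, 2/5],
b = (-20/3, 4/15, -12/5).
Solving gives a_0 = -3, a_1 = 2/5, a_2 = -1, so
  g(x) = -x^2 + 2*x/5 - 3.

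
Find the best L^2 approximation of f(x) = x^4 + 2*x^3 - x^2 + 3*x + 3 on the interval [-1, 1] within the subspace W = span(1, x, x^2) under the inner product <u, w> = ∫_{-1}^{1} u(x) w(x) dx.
g(x) = -x^2/7 + 21*x/5 + 102/35

The best approximation g ∈ W is the orthogonal projection of f onto W. Writing g = a_0 + a_1 x + a_2 x^2, the coefficients solve the normal equations G · a = b where
  G_{ij} = <φ_i, φ_j> and b_i = <f, φ_i>, with φ_0 = 1, φ_1 = x, φ_2 = x^2.
G =
  [2, 0, 2/3]
  [0, 2/3, 0]
  [2/3, 0, 2/5],
b = (86/15, 14/5, 66/35).
Solving gives a_0 = 102/35, a_1 = 21/5, a_2 = -1/7, so
  g(x) = -x^2/7 + 21*x/5 + 102/35.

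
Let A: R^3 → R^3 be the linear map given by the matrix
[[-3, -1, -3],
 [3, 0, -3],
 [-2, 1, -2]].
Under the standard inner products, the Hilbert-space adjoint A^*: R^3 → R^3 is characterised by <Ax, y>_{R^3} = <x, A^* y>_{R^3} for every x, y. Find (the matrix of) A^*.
A^* = A^T =
[[-3, 3, -2],
 [-1, 0, 1],
 [-3, -3, -2]]

For real matrices with standard dot products, the defining identity <Ax, y> = <x, A^* y> gives (Ax)^T y = x^T (A^*) y, i.e. x^T A^T y = x^T (A^*) y. Since this holds for all x, y, we must have A^* = A^T. Therefore
A^* =
[[-3, 3, -2],
 [-1, 0, 1],
 [-3, -3, -2]].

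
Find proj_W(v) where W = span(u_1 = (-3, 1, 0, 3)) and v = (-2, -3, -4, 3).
proj_W(v) = (-36/19, 12/19, 0, 36/19)

Set up U = [u_1 | ... | u_1] ∈ R^(4×1). The projector onto W = col(U) is P = U (U^T U)^(-1) U^T.
Compute U^T U =
  [19],
and U^T v = (12).
Solve U^T U · c = U^T v for the coefficients: c = (12/19). The projection is proj_W(v) = U c.
Check: (v - proj_W(v)) · u_1 = 0  (should be 0).
Result: proj_W(v) = (-36/19, 12/19, 0, 36/19).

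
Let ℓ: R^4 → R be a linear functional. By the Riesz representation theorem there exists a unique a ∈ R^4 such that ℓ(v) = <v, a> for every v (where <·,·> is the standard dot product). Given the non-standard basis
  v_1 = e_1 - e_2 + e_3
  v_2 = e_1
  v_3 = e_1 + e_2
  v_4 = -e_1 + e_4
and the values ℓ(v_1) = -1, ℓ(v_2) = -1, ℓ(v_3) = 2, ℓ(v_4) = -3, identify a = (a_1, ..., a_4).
a = (-1, 3, 3, -4)

Write a = (a_1, ..., a_4) in the standard basis. For each basis vector v_i, ℓ(v_i) = <v_i, a> is a linear equation in the a_j's. Collect the n equations into a matrix system V a = ℓ, where row i of V is v_i (expressed in the standard basis). Since V is invertible (lower-triangular with 1s on the diagonal, up to permutation), solve by back-substitution:
  V =
[[1, -1, 1, 0],
 [1, 0, 0, 0],
 [1, 1, 0, 0],
 [-1, 0, 0, 1]]
  V a = (-1, -1, 2, -3)
Solving gives a = (-1, 3, 3, -4).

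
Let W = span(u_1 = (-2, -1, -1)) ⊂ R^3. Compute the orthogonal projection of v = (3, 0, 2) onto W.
proj_W(v) = (8/3, 4/3, 4/3)

Set up U = [u_1 | ... | u_1] ∈ R^(3×1). The projector onto W = col(U) is P = U (U^T U)^(-1) U^T.
Compute U^T U =
  [6],
and U^T v = (-8).
Solve U^T U · c = U^T v for the coefficients: c = (-4/3). The projection is proj_W(v) = U c.
Check: (v - proj_W(v)) · u_1 = 0  (should be 0).
Result: proj_W(v) = (8/3, 4/3, 4/3).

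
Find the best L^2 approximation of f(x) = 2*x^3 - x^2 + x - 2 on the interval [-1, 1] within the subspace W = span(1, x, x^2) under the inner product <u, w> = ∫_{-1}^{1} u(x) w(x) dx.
g(x) = -x^2 + 11*x/5 - 2

The best approximation g ∈ W is the orthogonal projection of f onto W. Writing g = a_0 + a_1 x + a_2 x^2, the coefficients solve the normal equations G · a = b where
  G_{ij} = <φ_i, φ_j> and b_i = <f, φ_i>, with φ_0 = 1, φ_1 = x, φ_2 = x^2.
G =
  [2, 0, 2/3]
  [0, 2/3, 0]
  [2/3, 0, 2/5],
b = (-14/3, 22/15, -26/15).
Solving gives a_0 = -2, a_1 = 11/5, a_2 = -1, so
  g(x) = -x^2 + 11*x/5 - 2.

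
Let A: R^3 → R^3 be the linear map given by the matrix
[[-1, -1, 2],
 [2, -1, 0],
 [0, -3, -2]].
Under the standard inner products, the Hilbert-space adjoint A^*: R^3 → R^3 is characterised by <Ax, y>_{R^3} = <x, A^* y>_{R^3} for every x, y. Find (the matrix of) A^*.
A^* = A^T =
[[-1, 2, 0],
 [-1, -1, -3],
 [2, 0, -2]]

For real matrices with standard dot products, the defining identity <Ax, y> = <x, A^* y> gives (Ax)^T y = x^T (A^*) y, i.e. x^T A^T y = x^T (A^*) y. Since this holds for all x, y, we must have A^* = A^T. Therefore
A^* =
[[-1, 2, 0],
 [-1, -1, -3],
 [2, 0, -2]].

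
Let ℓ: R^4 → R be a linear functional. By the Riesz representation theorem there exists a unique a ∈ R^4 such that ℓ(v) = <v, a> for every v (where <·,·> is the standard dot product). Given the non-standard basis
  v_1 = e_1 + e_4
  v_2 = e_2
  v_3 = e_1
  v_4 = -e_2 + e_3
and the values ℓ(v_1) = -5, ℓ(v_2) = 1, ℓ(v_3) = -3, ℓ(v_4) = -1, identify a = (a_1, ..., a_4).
a = (-3, 1, 0, -2)

Write a = (a_1, ..., a_4) in the standard basis. For each basis vector v_i, ℓ(v_i) = <v_i, a> is a linear equation in the a_j's. Collect the n equations into a matrix system V a = ℓ, where row i of V is v_i (expressed in the standard basis). Since V is invertible (lower-triangular with 1s on the diagonal, up to permutation), solve by back-substitution:
  V =
[[1, 0, 0, 1],
 [0, 1, 0, 0],
 [1, 0, 0, 0],
 [0, -1, 1, 0]]
  V a = (-5, 1, -3, -1)
Solving gives a = (-3, 1, 0, -2).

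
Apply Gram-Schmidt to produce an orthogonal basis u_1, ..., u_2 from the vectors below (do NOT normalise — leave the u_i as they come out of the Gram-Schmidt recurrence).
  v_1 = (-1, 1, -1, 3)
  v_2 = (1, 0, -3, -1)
Orthogonal basis:
  u_1 = (-1, 1, -1, 3)
  u_2 = (11/12, 1/12, -37/12, -3/4)

Apply the Gram-Schmidt recurrence
  u_1 = v_1
  u_i = v_i − Σ_{j<i} ((v_i · u_j) / (u_j · u_j)) · u_j.

Step by step this gives:
  u_1 = (-1, 1, -1, 3)
  u_2 = (11/12, 1/12, -37/12, -3/4)

Orthogonality check:
  u_2 · u_1 = 0 (should be 0)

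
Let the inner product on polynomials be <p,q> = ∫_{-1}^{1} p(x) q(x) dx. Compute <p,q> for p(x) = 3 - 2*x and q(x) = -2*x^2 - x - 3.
<p,q> = -62/3

Expand the product: p(x)·q(x) = 4*x^3 - 4*x^2 + 3*x - 9.
∫_{-1}^{1} of each monomial x^k gives [2/(k+1) if k even, 0 if k odd]. Integrating term-by-term (or equivalently evaluating the antiderivative F(x) = x^4 - 4*x^3/3 + 3*x^2/2 - 9*x at the endpoints):
  F(1) − F(−1) = -47/6 − (77/6) = -62/3.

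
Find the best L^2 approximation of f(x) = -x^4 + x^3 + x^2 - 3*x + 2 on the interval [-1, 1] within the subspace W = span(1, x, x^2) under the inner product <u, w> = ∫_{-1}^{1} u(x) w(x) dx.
g(x) = x^2/7 - 12*x/5 + 73/35

The best approximation g ∈ W is the orthogonal projection of f onto W. Writing g = a_0 + a_1 x + a_2 x^2, the coefficients solve the normal equations G · a = b where
  G_{ij} = <φ_i, φ_j> and b_i = <f, φ_i>, with φ_0 = 1, φ_1 = x, φ_2 = x^2.
G =
  [2, 0, 2/3]
  [0, 2/3, 0]
  [2/3, 0, 2/5],
b = (64/15, -8/5, 152/105).
Solving gives a_0 = 73/35, a_1 = -12/5, a_2 = 1/7, so
  g(x) = x^2/7 - 12*x/5 + 73/35.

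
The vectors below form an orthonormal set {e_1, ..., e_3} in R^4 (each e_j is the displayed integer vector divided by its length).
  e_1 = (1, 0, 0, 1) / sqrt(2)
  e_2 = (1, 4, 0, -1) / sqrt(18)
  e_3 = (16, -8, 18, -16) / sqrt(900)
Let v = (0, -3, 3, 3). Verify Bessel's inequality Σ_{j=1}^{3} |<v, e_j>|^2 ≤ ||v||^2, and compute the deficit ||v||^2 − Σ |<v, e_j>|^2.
Σ |<v, e_j>|^2 = 18; ||v||^2 = 27; deficit = 9

Write each e_j = u_j / sqrt(<u_j, u_j>) where u_j is the displayed integer vector. Then <v, e_j> = <v, u_j> / sqrt(<u_j, u_j>), so |<v, e_j>|^2 = <v, u_j>^2 / <u_j, u_j>.
Coefficients: <v, e_1> = 3/sqrt(2), <v, e_2> = -15/sqrt(18), <v, e_3> = 30/sqrt(900).
Square and sum: Σ |<v, e_j>|^2 = 18.
Compute ||v||^2 = v·v = 27.
Deficit = 27 − 18 = 9 ≥ 0, confirming Bessel's inequality. (The deficit equals ||v − Σ <v,e_j> e_j||^2, the squared distance from v to span{e_j}.)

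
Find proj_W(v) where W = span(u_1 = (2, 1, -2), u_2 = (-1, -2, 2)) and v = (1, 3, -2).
proj_W(v) = (13/17, 47/17, -40/17)

Set up U = [u_1 | ... | u_2] ∈ R^(3×2). The projector onto W = col(U) is P = U (U^T U)^(-1) U^T.
Compute U^T U =
  [9, -8]
  [-8, 9],
and U^T v = (9, -11).
Solve U^T U · c = U^T v for the coefficients: c = (-7/17, -27/17). The projection is proj_W(v) = U c.
Check: (v - proj_W(v)) · u_1 = 0  (should be 0).
Check: (v - proj_W(v)) · u_2 = 0  (should be 0).
Result: proj_W(v) = (13/17, 47/17, -40/17).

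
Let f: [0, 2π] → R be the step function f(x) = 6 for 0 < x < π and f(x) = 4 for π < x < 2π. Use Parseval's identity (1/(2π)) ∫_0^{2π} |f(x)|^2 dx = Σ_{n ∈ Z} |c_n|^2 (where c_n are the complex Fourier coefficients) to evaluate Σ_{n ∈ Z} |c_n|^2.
Σ |c_n|^2 = 26

Parseval equates the L^2 energy of f (normalised by 1/(2π)) with the ℓ^2 sum of its Fourier coefficients: (1/(2π)) ∫_0^{2π} |f|^2 = Σ |c_n|^2.
Compute the left side: (1/(2π)) [∫_0^π 6^2 dx + ∫_π^{2π} 4^2 dx] = (1/(2π)) · (36π + 16π) = (36 + 16)/2 = 26.
So Σ_{n ∈ Z} |c_n|^2 = 26.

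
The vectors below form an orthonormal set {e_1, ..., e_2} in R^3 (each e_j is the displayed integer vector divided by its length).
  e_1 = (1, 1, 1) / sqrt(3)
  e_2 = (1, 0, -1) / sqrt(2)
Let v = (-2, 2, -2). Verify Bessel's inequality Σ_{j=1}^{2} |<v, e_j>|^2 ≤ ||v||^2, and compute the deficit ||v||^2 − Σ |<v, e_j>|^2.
Σ |<v, e_j>|^2 = 4/3; ||v||^2 = 12; deficit = 32/3

Write each e_j = u_j / sqrt(<u_j, u_j>) where u_j is the displayed integer vector. Then <v, e_j> = <v, u_j> / sqrt(<u_j, u_j>), so |<v, e_j>|^2 = <v, u_j>^2 / <u_j, u_j>.
Coefficients: <v, e_1> = -2/sqrt(3), <v, e_2> = 0/sqrt(2).
Square and sum: Σ |<v, e_j>|^2 = 4/3.
Compute ||v||^2 = v·v = 12.
Deficit = 12 − 4/3 = 32/3 ≥ 0, confirming Bessel's inequality. (The deficit equals ||v − Σ <v,e_j> e_j||^2, the squared distance from v to span{e_j}.)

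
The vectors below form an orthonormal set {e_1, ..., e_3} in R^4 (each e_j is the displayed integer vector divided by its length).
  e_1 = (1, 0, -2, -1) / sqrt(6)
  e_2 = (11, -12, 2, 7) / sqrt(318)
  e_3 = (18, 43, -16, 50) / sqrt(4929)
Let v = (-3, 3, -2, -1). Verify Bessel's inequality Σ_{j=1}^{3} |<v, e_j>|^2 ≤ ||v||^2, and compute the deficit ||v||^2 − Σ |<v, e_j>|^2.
Σ |<v, e_j>|^2 = 665/31; ||v||^2 = 23; deficit = 48/31

Write each e_j = u_j / sqrt(<u_j, u_j>) where u_j is the displayed integer vector. Then <v, e_j> = <v, u_j> / sqrt(<u_j, u_j>), so |<v, e_j>|^2 = <v, u_j>^2 / <u_j, u_j>.
Coefficients: <v, e_1> = 2/sqrt(6), <v, e_2> = -80/sqrt(318), <v, e_3> = 57/sqrt(4929).
Square and sum: Σ |<v, e_j>|^2 = 665/31.
Compute ||v||^2 = v·v = 23.
Deficit = 23 − 665/31 = 48/31 ≥ 0, confirming Bessel's inequality. (The deficit equals ||v − Σ <v,e_j> e_j||^2, the squared distance from v to span{e_j}.)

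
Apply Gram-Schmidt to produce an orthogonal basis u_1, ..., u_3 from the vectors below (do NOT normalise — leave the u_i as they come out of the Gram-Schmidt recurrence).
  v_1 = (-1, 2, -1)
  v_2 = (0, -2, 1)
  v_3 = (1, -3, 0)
Orthogonal basis:
  u_1 = (-1, 2, -1)
  u_2 = (-5/6, -1/3, 1/6)
  u_3 = (0, -3/5, -6/5)

Apply the Gram-Schmidt recurrence
  u_1 = v_1
  u_i = v_i − Σ_{j<i} ((v_i · u_j) / (u_j · u_j)) · u_j.

Step by step this gives:
  u_1 = (-1, 2, -1)
  u_2 = (-5/6, -1/3, 1/6)
  u_3 = (0, -3/5, -6/5)

Orthogonality check:
  u_2 · u_1 = 0 (should be 0)
  u_3 · u_1 = 0 (should be 0)
  u_3 · u_2 = 0 (should be 0)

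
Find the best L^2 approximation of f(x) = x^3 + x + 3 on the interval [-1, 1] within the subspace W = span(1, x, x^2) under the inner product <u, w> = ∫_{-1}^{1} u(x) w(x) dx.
g(x) = 8*x/5 + 3

The best approximation g ∈ W is the orthogonal projection of f onto W. Writing g = a_0 + a_1 x + a_2 x^2, the coefficients solve the normal equations G · a = b where
  G_{ij} = <φ_i, φ_j> and b_i = <f, φ_i>, with φ_0 = 1, φ_1 = x, φ_2 = x^2.
G =
  [2, 0, 2/3]
  [0, 2/3, 0]
  [2/3, 0, 2/5],
b = (6, 16/15, 2).
Solving gives a_0 = 3, a_1 = 8/5, a_2 = 0, so
  g(x) = 8*x/5 + 3.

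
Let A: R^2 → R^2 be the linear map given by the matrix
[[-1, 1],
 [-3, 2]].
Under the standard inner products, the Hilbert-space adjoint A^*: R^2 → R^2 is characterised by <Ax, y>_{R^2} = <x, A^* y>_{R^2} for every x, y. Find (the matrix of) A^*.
A^* = A^T =
[[-1, -3],
 [1, 2]]

For real matrices with standard dot products, the defining identity <Ax, y> = <x, A^* y> gives (Ax)^T y = x^T (A^*) y, i.e. x^T A^T y = x^T (A^*) y. Since this holds for all x, y, we must have A^* = A^T. Therefore
A^* =
[[-1, -3],
 [1, 2]].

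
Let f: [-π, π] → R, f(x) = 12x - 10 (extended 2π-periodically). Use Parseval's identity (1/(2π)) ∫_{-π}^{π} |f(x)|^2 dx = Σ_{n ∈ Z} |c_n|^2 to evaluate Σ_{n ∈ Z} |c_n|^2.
Σ |c_n|^2 = 48π^2 + 100

Expand and integrate term by term over [-π, π]:
  ∫ (12x)^2 dx = 144·(2π^3/3); ∫ 2·12·(-10)·x dx = 0 (odd integrand); ∫ (-10)^2 dx = 100·2π.
So (1/(2π)) ∫_{-π}^{π} (12x - 10)^2 dx = 144π^2/3 + 100 = 48π^2 + 100.
Parseval ⇒ Σ |c_n|^2 = 48π^2 + 100.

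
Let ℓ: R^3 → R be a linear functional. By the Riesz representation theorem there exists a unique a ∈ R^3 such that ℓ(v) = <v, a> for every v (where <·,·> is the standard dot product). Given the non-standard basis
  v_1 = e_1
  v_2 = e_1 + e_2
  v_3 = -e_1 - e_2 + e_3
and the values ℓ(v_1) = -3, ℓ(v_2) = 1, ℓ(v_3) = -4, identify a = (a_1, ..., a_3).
a = (-3, 4, -3)

Write a = (a_1, ..., a_3) in the standard basis. For each basis vector v_i, ℓ(v_i) = <v_i, a> is a linear equation in the a_j's. Collect the n equations into a matrix system V a = ℓ, where row i of V is v_i (expressed in the standard basis). Since V is invertible (lower-triangular with 1s on the diagonal, up to permutation), solve by back-substitution:
  V =
[[1, 0, 0],
 [1, 1, 0],
 [-1, -1, 1]]
  V a = (-3, 1, -4)
Solving gives a = (-3, 4, -3).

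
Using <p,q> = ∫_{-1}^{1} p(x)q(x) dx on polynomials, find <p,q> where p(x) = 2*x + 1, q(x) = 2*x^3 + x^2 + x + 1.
<p,q> = 28/5

Expand the product: p(x)·q(x) = 4*x^4 + 4*x^3 + 3*x^2 + 3*x + 1.
∫_{-1}^{1} of each monomial x^k gives [2/(k+1) if k even, 0 if k odd]. Integrating term-by-term (or equivalently evaluating the antiderivative F(x) = 4*x^5/5 + x^4 + x^3 + 3*x^2/2 + x at the endpoints):
  F(1) − F(−1) = 53/10 − (-3/10) = 28/5.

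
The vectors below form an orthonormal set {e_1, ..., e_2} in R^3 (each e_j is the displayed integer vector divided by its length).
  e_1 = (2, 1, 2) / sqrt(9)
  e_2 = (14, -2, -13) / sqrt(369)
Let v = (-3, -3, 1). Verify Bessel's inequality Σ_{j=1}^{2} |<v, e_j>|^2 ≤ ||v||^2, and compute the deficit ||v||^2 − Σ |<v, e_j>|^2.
Σ |<v, e_j>|^2 = 490/41; ||v||^2 = 19; deficit = 289/41

Write each e_j = u_j / sqrt(<u_j, u_j>) where u_j is the displayed integer vector. Then <v, e_j> = <v, u_j> / sqrt(<u_j, u_j>), so |<v, e_j>|^2 = <v, u_j>^2 / <u_j, u_j>.
Coefficients: <v, e_1> = -7/sqrt(9), <v, e_2> = -49/sqrt(369).
Square and sum: Σ |<v, e_j>|^2 = 490/41.
Compute ||v||^2 = v·v = 19.
Deficit = 19 − 490/41 = 289/41 ≥ 0, confirming Bessel's inequality. (The deficit equals ||v − Σ <v,e_j> e_j||^2, the squared distance from v to span{e_j}.)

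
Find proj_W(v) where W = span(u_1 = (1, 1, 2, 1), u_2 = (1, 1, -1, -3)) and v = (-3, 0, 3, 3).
proj_W(v) = (-4/5, -4/5, 47/25, 96/25)

Set up U = [u_1 | ... | u_2] ∈ R^(4×2). The projector onto W = col(U) is P = U (U^T U)^(-1) U^T.
Compute U^T U =
  [7, -3]
  [-3, 12],
and U^T v = (6, -15).
Solve U^T U · c = U^T v for the coefficients: c = (9/25, -29/25). The projection is proj_W(v) = U c.
Check: (v - proj_W(v)) · u_1 = 0  (should be 0).
Check: (v - proj_W(v)) · u_2 = 0  (should be 0).
Result: proj_W(v) = (-4/5, -4/5, 47/25, 96/25).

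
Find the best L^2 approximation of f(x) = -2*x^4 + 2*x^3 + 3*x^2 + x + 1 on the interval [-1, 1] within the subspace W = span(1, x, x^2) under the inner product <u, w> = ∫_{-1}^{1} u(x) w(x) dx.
g(x) = 9*x^2/7 + 11*x/5 + 41/35

The best approximation g ∈ W is the orthogonal projection of f onto W. Writing g = a_0 + a_1 x + a_2 x^2, the coefficients solve the normal equations G · a = b where
  G_{ij} = <φ_i, φ_j> and b_i = <f, φ_i>, with φ_0 = 1, φ_1 = x, φ_2 = x^2.
G =
  [2, 0, 2/3]
  [0, 2/3, 0]
  [2/3, 0, 2/5],
b = (16/5, 22/15, 136/105).
Solving gives a_0 = 41/35, a_1 = 11/5, a_2 = 9/7, so
  g(x) = 9*x^2/7 + 11*x/5 + 41/35.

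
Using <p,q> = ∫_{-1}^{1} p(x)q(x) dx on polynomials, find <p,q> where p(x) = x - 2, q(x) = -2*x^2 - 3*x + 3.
<p,q> = -34/3

Expand the product: p(x)·q(x) = -2*x^3 + x^2 + 9*x - 6.
∫_{-1}^{1} of each monomial x^k gives [2/(k+1) if k even, 0 if k odd]. Integrating term-by-term (or equivalently evaluating the antiderivative F(x) = -x^4/2 + x^3/3 + 9*x^2/2 - 6*x at the endpoints):
  F(1) − F(−1) = -5/3 − (29/3) = -34/3.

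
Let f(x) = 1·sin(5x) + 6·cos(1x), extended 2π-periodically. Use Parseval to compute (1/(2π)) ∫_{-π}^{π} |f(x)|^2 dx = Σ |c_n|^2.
Σ |c_n|^2 = 37/2

Expand |f|^2 and use orthogonality of {sin(nx), cos(mx)} on [-π, π]:
  ∫_{-π}^{π} sin(nx)^2 dx = π, ∫ cos(mx)^2 dx = π, and cross terms integrate to 0.
So ∫_{-π}^{π} f(x)^2 dx = 1^2 · π + 6^2 · π = (1 + 36)π.
Divide by 2π: (1 + 36)/2 = 37/2.
By Parseval, this equals Σ |c_n|^2.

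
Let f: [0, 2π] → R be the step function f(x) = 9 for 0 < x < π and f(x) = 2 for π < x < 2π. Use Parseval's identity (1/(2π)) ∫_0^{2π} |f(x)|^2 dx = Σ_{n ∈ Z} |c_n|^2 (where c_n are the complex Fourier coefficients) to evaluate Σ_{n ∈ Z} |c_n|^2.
Σ |c_n|^2 = 85/2

Parseval equates the L^2 energy of f (normalised by 1/(2π)) with the ℓ^2 sum of its Fourier coefficients: (1/(2π)) ∫_0^{2π} |f|^2 = Σ |c_n|^2.
Compute the left side: (1/(2π)) [∫_0^π 9^2 dx + ∫_π^{2π} 2^2 dx] = (1/(2π)) · (81π + 4π) = (81 + 4)/2 = 85/2.
So Σ_{n ∈ Z} |c_n|^2 = 85/2.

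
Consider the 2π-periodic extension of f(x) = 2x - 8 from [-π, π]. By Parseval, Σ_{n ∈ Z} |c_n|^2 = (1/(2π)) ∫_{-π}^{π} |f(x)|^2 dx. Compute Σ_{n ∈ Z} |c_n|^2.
Σ |c_n|^2 = 4π^2/3 + 64

Expand and integrate term by term over [-π, π]:
  ∫ (2x)^2 dx = 4·(2π^3/3); ∫ 2·2·(-8)·x dx = 0 (odd integrand); ∫ (-8)^2 dx = 64·2π.
So (1/(2π)) ∫_{-π}^{π} (2x - 8)^2 dx = 4π^2/3 + 64 = 4π^2/3 + 64.
Parseval ⇒ Σ |c_n|^2 = 4π^2/3 + 64.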